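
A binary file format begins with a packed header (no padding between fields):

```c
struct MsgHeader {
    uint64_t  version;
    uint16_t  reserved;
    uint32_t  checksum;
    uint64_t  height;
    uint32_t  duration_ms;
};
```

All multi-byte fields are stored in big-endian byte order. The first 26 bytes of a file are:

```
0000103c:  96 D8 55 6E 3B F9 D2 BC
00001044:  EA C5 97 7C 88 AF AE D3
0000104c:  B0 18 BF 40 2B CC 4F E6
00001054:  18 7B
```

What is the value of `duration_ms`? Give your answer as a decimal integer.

`duration_ms` follows `version` (8 B), `reserved` (2 B), `checksum` (4 B), `height` (8 B), so it starts at offset 8 + 2 + 4 + 8 = 22 and occupies 4 bytes.
Bytes at offsets 22..25: 4F E6 18 7B.
Big-endian stores the most-significant byte at the lowest address.
The bytes are already most-significant first: 0x4FE6187B.
0x4FE6187B = 1340479611.

1340479611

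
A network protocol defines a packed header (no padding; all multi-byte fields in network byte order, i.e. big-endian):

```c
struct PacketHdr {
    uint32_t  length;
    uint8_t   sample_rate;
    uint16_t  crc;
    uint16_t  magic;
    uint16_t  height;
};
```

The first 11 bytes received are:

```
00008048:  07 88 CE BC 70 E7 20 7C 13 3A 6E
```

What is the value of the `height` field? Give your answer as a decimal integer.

`height` follows `length` (4 B), `sample_rate` (1 B), `crc` (2 B), `magic` (2 B), so it starts at offset 4 + 1 + 2 + 2 = 9 and occupies 2 bytes.
Bytes at offsets 9..10: 3A 6E.
In big-endian order the high byte comes first in memory.
The bytes are already most-significant first: 0x3A6E.
0x3A6E = 14958.

14958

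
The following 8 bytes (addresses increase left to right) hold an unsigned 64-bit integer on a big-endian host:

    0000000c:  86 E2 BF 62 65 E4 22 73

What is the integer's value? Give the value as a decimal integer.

9719541375156101747

Big-endian stores the most-significant byte at the lowest address.
The bytes are already most-significant first: 0x86E2BF6265E42273.
0x86E2BF6265E42273 = 9719541375156101747.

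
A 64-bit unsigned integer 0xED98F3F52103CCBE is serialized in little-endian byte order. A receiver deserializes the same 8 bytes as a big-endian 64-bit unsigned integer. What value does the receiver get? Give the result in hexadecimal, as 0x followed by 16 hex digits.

Stored little-endian, the bytes at ascending addresses are BE CC 03 21 F5 F3 98 ED.
Read back as big-endian, the last byte is least significant, giving 0xBECC0321F5F398ED.

0xBECC0321F5F398ED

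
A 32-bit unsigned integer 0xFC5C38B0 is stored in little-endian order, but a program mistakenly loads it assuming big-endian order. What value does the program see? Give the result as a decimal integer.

2956483836

Stored little-endian, the bytes at ascending addresses are B0 38 5C FC.
Read back as big-endian, the last byte is least significant, giving 0xB0385CFC.
0xB0385CFC = 2956483836.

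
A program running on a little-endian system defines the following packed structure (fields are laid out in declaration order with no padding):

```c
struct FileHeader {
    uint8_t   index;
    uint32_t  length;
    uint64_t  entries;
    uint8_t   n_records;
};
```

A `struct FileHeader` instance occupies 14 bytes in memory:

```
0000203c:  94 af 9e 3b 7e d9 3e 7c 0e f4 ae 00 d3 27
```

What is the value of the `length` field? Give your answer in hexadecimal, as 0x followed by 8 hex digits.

0x7E3B9EAF

`length` follows `index` (1 byte), so it starts at byte offset 1 and occupies 4 bytes.
Bytes at offsets 1..4: AF 9E 3B 7E.
Little-endian stores the least-significant byte at the lowest address.
Reassemble most-significant byte first: 7E 3B 9E AF → 0x7E3B9EAF.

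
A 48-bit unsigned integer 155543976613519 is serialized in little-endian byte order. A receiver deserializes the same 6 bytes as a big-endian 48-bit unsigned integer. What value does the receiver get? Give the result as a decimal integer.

157326688876429

155543976613519 in 48-bit hexadecimal is 0x8D776779168F.
Stored little-endian, the bytes at ascending addresses are 8F 16 79 67 77 8D.
Read back as big-endian, the last byte is least significant, giving 0x8F167967778D.
0x8F167967778D = 157326688876429.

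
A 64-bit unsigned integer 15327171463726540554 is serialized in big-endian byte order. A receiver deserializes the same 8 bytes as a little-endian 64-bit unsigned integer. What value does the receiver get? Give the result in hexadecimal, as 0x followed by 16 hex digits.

0x0AA7EC4A3D0DB5D4

15327171463726540554 in 64-bit hexadecimal is 0xD4B50D3D4AECA70A.
Stored big-endian, the bytes at ascending addresses are D4 B5 0D 3D 4A EC A7 0A.
Read back as little-endian, the first byte is least significant, giving 0x0AA7EC4A3D0DB5D4.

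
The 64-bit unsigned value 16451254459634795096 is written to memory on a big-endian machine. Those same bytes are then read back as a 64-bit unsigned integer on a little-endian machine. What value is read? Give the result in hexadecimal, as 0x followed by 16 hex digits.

16451254459634795096 in 64-bit hexadecimal is 0xE44E98C4C017C258.
Stored big-endian, the bytes at ascending addresses are E4 4E 98 C4 C0 17 C2 58.
Read back as little-endian, the first byte is least significant, giving 0x58C217C0C4984EE4.

0x58C217C0C4984EE4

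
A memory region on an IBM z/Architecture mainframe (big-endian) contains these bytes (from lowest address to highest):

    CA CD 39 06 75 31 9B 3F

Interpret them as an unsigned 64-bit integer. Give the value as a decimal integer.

14613399065785899839

In big-endian order the high byte comes first in memory.
The bytes are already most-significant first: 0xCACD390675319B3F.
0xCACD390675319B3F = 14613399065785899839.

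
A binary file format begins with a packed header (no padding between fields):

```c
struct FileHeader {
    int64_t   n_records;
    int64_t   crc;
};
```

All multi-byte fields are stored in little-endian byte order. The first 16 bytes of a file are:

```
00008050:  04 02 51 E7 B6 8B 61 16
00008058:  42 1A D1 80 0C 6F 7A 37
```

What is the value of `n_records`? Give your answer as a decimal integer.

1612723759256502788

`n_records` is the first field, at byte offset 0, occupying 8 bytes.
Bytes at offsets 0..7: 04 02 51 E7 B6 8B 61 16.
Little-endian: lowest address holds the least-significant byte.
Reassemble most-significant byte first: 16 61 8B B6 E7 51 02 04 → 0x16618BB6E7510204.
0x16618BB6E7510204 = 1612723759256502788.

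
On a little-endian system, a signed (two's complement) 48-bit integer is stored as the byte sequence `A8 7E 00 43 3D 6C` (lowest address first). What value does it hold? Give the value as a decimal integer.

119010372910760

In little-endian order the low byte comes first in memory.
Reassemble most-significant byte first: 6C 3D 43 00 7E A8 → 0x6C3D43007EA8.
0x6C3D43007EA8 = 119010372910760.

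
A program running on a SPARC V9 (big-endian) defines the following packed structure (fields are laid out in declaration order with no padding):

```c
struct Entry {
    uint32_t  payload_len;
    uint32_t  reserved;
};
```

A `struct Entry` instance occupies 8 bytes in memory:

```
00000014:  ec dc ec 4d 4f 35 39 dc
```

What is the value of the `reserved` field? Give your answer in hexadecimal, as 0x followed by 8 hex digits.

0x4F3539DC

`reserved` follows `payload_len` (4 bytes), so it starts at byte offset 4 and occupies 4 bytes.
Bytes at offsets 4..7: 4F 35 39 DC.
Big-endian stores the most-significant byte at the lowest address.
The bytes are already most-significant first: 0x4F3539DC.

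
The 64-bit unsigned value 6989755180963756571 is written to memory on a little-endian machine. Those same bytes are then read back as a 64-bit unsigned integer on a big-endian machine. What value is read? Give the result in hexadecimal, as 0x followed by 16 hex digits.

0x1B7A4AC44D990061

6989755180963756571 in 64-bit hexadecimal is 0x6100994DC44A7A1B.
Stored little-endian, the bytes at ascending addresses are 1B 7A 4A C4 4D 99 00 61.
Read back as big-endian, the last byte is least significant, giving 0x1B7A4AC44D990061.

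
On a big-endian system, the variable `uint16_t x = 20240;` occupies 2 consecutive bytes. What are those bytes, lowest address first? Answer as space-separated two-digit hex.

20240 in hexadecimal, padded to 16 bits, is 0x4F10.
Split into bytes (most-significant first): 4F 10.
In big-endian order the high byte comes first in memory.
So the memory order matches the most-significant-first order: 4F 10.

4F 10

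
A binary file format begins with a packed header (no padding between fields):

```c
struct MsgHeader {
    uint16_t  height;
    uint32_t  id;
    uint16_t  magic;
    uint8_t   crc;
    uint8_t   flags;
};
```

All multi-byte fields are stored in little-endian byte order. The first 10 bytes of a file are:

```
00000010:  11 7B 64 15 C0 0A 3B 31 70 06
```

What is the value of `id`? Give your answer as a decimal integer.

`id` follows `height` (2 bytes), so it starts at byte offset 2 and occupies 4 bytes.
Bytes at offsets 2..5: 64 15 C0 0A.
In little-endian order the low byte comes first in memory.
Reassemble most-significant byte first: 0A C0 15 64 → 0x0AC01564.
0x0AC01564 = 180360548.

180360548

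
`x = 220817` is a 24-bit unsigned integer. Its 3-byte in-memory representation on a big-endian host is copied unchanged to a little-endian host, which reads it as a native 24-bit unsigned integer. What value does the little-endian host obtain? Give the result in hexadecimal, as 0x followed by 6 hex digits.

220817 in 24-bit hexadecimal is 0x035E91.
Stored big-endian, the bytes at ascending addresses are 03 5E 91.
Read back as little-endian, the first byte is least significant, giving 0x915E03.

0x915E03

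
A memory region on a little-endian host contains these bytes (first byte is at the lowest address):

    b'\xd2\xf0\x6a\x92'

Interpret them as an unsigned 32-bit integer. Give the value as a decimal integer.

Little-endian: lowest address holds the least-significant byte.
Reassemble most-significant byte first: 92 6A F0 D2 → 0x926AF0D2.
0x926AF0D2 = 2456482002.

2456482002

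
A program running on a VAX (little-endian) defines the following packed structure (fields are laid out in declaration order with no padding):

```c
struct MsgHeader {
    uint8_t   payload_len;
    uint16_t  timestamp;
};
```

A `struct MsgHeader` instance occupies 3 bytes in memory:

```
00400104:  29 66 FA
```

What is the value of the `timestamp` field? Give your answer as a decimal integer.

64102

`timestamp` follows `payload_len` (1 byte), so it starts at byte offset 1 and occupies 2 bytes.
Bytes at offsets 1..2: 66 FA.
Little-endian stores the least-significant byte at the lowest address.
Reassemble most-significant byte first: FA 66 → 0xFA66.
0xFA66 = 64102.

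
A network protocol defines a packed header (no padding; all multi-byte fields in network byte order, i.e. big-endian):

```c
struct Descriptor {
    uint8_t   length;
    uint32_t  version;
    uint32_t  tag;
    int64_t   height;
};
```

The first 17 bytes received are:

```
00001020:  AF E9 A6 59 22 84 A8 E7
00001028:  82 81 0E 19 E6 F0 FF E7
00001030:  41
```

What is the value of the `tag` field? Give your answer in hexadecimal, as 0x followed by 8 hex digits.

0x84A8E782

`tag` follows `length` (1 B), `version` (4 B), so it starts at offset 1 + 4 = 5 and occupies 4 bytes.
Bytes at offsets 5..8: 84 A8 E7 82.
Big-endian: lowest address holds the most-significant byte.
The bytes are already most-significant first: 0x84A8E782.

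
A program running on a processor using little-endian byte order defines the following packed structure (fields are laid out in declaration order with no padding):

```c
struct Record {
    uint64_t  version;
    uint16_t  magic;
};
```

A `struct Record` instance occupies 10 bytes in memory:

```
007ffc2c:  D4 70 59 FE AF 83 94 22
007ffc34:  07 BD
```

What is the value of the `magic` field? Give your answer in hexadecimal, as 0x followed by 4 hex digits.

0xBD07

`magic` follows `version` (8 bytes), so it starts at byte offset 8 and occupies 2 bytes.
Bytes at offsets 8..9: 07 BD.
Little-endian stores the least-significant byte at the lowest address.
Reassemble most-significant byte first: BD 07 → 0xBD07.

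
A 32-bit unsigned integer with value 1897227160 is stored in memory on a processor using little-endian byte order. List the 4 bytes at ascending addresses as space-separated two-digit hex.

1897227160 in hexadecimal, padded to 32 bits, is 0x71156398.
Split into bytes (most-significant first): 71 15 63 98.
In little-endian order the low byte comes first in memory.
So at ascending addresses the bytes are 98 63 15 71.

98 63 15 71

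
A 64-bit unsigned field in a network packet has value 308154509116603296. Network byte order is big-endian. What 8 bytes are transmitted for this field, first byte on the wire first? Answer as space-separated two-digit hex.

04 46 C8 E4 B3 D4 7B A0

308154509116603296 in hexadecimal, padded to 64 bits, is 0x0446C8E4B3D47BA0.
Split into bytes (most-significant first): 04 46 C8 E4 B3 D4 7B A0.
In big-endian order the high byte comes first in memory.
So the memory order matches the most-significant-first order: 04 46 C8 E4 B3 D4 7B A0.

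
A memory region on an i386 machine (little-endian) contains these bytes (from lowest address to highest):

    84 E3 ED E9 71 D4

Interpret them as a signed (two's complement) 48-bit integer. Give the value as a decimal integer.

-47889255636092

Little-endian: lowest address holds the least-significant byte.
Reassemble most-significant byte first: D4 71 E9 ED E3 84 → 0xD471E9EDE384.
Top bit is set, so as a signed 48-bit value this is 0xD471E9EDE384 − 2^48 = -47889255636092.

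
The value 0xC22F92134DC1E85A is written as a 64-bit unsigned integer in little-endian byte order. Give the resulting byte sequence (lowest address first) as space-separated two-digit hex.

Split into bytes (most-significant first): C2 2F 92 13 4D C1 E8 5A.
Little-endian: lowest address holds the least-significant byte.
So at ascending addresses the bytes are 5A E8 C1 4D 13 92 2F C2.

5A E8 C1 4D 13 92 2F C2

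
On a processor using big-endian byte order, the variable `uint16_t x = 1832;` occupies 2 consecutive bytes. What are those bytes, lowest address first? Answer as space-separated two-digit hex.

1832 in hexadecimal, padded to 16 bits, is 0x0728.
Split into bytes (most-significant first): 07 28.
Big-endian: lowest address holds the most-significant byte.
So the memory order matches the most-significant-first order: 07 28.

07 28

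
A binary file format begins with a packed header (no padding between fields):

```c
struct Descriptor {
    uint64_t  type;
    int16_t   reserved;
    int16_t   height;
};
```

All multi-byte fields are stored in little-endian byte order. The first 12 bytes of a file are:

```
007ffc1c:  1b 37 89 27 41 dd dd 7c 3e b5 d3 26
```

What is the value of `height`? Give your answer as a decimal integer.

9939

`height` follows `type` (8 B), `reserved` (2 B), so it starts at offset 8 + 2 = 10 and occupies 2 bytes.
Bytes at offsets 10..11: D3 26.
In little-endian order the low byte comes first in memory.
Reassemble most-significant byte first: 26 D3 → 0x26D3.
0x26D3 = 9939.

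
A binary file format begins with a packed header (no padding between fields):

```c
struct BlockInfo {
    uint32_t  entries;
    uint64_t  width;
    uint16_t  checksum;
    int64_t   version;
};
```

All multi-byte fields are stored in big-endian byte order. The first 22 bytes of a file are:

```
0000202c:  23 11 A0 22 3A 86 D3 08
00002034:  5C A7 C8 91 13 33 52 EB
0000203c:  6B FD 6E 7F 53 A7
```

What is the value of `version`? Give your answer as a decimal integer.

`version` follows `entries` (4 B), `width` (8 B), `checksum` (2 B), so it starts at offset 4 + 8 + 2 = 14 and occupies 8 bytes.
Bytes at offsets 14..21: 52 EB 6B FD 6E 7F 53 A7.
In big-endian order the high byte comes first in memory.
The bytes are already most-significant first: 0x52EB6BFD6E7F53A7.
0x52EB6BFD6E7F53A7 = 5974988066861831079.

5974988066861831079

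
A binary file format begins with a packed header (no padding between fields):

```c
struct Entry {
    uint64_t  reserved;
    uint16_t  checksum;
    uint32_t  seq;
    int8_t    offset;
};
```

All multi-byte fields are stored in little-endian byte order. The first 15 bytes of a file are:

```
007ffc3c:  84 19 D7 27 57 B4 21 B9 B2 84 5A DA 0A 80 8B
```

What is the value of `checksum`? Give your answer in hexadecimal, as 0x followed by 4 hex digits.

`checksum` follows `reserved` (8 bytes), so it starts at byte offset 8 and occupies 2 bytes.
Bytes at offsets 8..9: B2 84.
Little-endian: lowest address holds the least-significant byte.
Reassemble most-significant byte first: 84 B2 → 0x84B2.

0x84B2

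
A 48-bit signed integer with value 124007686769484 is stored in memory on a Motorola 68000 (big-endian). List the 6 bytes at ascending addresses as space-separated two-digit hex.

124007686769484 in hexadecimal, padded to 48 bits, is 0x70C8CA1E8B4C.
Split into bytes (most-significant first): 70 C8 CA 1E 8B 4C.
Big-endian: lowest address holds the most-significant byte.
So the memory order matches the most-significant-first order: 70 C8 CA 1E 8B 4C.

70 C8 CA 1E 8B 4C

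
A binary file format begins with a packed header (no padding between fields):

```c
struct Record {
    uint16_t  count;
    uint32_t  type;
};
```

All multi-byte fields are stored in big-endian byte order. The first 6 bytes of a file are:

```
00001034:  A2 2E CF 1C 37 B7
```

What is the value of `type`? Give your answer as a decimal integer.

3474732983

`type` follows `count` (2 bytes), so it starts at byte offset 2 and occupies 4 bytes.
Bytes at offsets 2..5: CF 1C 37 B7.
Big-endian stores the most-significant byte at the lowest address.
The bytes are already most-significant first: 0xCF1C37B7.
0xCF1C37B7 = 3474732983.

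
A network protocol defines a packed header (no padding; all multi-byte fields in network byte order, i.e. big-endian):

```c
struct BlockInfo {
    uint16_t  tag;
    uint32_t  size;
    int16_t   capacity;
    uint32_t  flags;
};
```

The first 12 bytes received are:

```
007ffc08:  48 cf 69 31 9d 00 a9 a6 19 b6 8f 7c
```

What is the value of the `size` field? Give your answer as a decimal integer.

`size` follows `tag` (2 bytes), so it starts at byte offset 2 and occupies 4 bytes.
Bytes at offsets 2..5: 69 31 9D 00.
Big-endian: lowest address holds the most-significant byte.
The bytes are already most-significant first: 0x69319D00.
0x69319D00 = 1764859136.

1764859136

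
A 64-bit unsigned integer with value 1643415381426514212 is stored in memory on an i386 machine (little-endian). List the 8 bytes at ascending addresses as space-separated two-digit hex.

24 29 57 0C 95 95 CE 16

1643415381426514212 in hexadecimal, padded to 64 bits, is 0x16CE95950C572924.
Split into bytes (most-significant first): 16 CE 95 95 0C 57 29 24.
Little-endian stores the least-significant byte at the lowest address.
So at ascending addresses the bytes are 24 29 57 0C 95 95 CE 16.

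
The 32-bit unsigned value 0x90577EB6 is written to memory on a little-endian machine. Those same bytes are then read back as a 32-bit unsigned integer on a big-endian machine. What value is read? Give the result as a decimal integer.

3061733264

Stored little-endian, the bytes at ascending addresses are B6 7E 57 90.
Read back as big-endian, the last byte is least significant, giving 0xB67E5790.
0xB67E5790 = 3061733264.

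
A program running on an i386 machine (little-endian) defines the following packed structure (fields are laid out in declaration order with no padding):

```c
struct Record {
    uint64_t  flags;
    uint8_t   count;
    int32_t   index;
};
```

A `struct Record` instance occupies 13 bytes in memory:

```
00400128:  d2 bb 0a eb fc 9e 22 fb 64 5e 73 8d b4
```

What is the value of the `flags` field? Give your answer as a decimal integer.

`flags` is the first field, at byte offset 0, occupying 8 bytes.
Bytes at offsets 0..7: D2 BB 0A EB FC 9E 22 FB.
Little-endian: lowest address holds the least-significant byte.
Reassemble most-significant byte first: FB 22 9E FC EB 0A BB D2 → 0xFB229EFCEB0ABBD2.
0xFB229EFCEB0ABBD2 = 18096201061840370642.

18096201061840370642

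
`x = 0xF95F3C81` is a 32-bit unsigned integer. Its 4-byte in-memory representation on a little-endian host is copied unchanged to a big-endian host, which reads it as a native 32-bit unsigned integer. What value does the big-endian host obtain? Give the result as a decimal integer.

Stored little-endian, the bytes at ascending addresses are 81 3C 5F F9.
Read back as big-endian, the last byte is least significant, giving 0x813C5FF9.
0x813C5FF9 = 2168217593.

2168217593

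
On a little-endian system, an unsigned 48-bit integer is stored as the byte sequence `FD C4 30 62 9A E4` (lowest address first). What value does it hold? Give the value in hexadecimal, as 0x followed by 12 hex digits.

0xE49A6230C4FD

Little-endian stores the least-significant byte at the lowest address.
Reassemble most-significant byte first: E4 9A 62 30 C4 FD → 0xE49A6230C4FD.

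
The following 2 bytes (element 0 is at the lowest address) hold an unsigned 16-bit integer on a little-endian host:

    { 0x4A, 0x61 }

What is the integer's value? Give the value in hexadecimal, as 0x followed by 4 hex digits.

0x614A

Little-endian stores the least-significant byte at the lowest address.
Reassemble most-significant byte first: 61 4A → 0x614A.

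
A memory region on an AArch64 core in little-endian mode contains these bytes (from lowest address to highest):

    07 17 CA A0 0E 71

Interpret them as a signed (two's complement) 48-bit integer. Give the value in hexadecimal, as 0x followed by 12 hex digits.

In little-endian order the low byte comes first in memory.
Reassemble most-significant byte first: 71 0E A0 CA 17 07 → 0x710EA0CA1707.

0x710EA0CA1707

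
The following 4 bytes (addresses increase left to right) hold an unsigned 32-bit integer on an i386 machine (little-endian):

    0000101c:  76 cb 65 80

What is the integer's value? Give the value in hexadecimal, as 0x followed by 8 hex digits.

Little-endian: lowest address holds the least-significant byte.
Reassemble most-significant byte first: 80 65 CB 76 → 0x8065CB76.

0x8065CB76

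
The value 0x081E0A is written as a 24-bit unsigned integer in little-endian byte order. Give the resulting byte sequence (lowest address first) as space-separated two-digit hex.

0A 1E 08

Split into bytes (most-significant first): 08 1E 0A.
Little-endian: lowest address holds the least-significant byte.
So at ascending addresses the bytes are 0A 1E 08.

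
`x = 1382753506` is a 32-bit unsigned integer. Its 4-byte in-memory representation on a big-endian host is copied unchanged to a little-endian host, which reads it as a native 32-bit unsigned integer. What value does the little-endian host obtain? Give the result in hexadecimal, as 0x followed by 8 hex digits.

0xE2246B52

1382753506 in 32-bit hexadecimal is 0x526B24E2.
Stored big-endian, the bytes at ascending addresses are 52 6B 24 E2.
Read back as little-endian, the first byte is least significant, giving 0xE2246B52.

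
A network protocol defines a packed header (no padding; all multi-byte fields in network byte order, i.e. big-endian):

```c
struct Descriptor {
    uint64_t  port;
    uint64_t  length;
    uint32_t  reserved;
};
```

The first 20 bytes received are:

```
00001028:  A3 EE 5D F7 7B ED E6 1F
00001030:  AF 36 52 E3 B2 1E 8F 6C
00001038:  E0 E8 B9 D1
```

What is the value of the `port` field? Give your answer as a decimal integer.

11812482190156883487

`port` is the first field, at byte offset 0, occupying 8 bytes.
Bytes at offsets 0..7: A3 EE 5D F7 7B ED E6 1F.
Big-endian: lowest address holds the most-significant byte.
The bytes are already most-significant first: 0xA3EE5DF77BEDE61F.
0xA3EE5DF77BEDE61F = 11812482190156883487.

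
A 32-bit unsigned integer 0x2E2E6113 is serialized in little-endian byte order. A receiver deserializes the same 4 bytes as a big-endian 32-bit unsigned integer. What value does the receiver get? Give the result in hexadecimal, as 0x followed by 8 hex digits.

Stored little-endian, the bytes at ascending addresses are 13 61 2E 2E.
Read back as big-endian, the last byte is least significant, giving 0x13612E2E.

0x13612E2E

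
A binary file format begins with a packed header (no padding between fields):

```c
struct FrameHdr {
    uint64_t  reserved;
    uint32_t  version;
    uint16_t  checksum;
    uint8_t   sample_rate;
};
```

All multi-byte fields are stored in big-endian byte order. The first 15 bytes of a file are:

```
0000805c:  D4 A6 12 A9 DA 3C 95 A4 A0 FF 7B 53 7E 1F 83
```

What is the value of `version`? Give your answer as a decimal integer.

`version` follows `reserved` (8 bytes), so it starts at byte offset 8 and occupies 4 bytes.
Bytes at offsets 8..11: A0 FF 7B 53.
Big-endian stores the most-significant byte at the lowest address.
The bytes are already most-significant first: 0xA0FF7B53.
0xA0FF7B53 = 2701097811.

2701097811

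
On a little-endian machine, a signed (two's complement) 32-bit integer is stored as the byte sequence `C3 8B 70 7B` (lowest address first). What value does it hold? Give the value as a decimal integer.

2070973379

Little-endian stores the least-significant byte at the lowest address.
Reassemble most-significant byte first: 7B 70 8B C3 → 0x7B708BC3.
0x7B708BC3 = 2070973379.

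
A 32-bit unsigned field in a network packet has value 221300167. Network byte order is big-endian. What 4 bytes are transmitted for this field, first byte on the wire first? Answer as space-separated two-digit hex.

221300167 in hexadecimal, padded to 32 bits, is 0x0D30C5C7.
Split into bytes (most-significant first): 0D 30 C5 C7.
In big-endian order the high byte comes first in memory.
So the memory order matches the most-significant-first order: 0D 30 C5 C7.

0D 30 C5 C7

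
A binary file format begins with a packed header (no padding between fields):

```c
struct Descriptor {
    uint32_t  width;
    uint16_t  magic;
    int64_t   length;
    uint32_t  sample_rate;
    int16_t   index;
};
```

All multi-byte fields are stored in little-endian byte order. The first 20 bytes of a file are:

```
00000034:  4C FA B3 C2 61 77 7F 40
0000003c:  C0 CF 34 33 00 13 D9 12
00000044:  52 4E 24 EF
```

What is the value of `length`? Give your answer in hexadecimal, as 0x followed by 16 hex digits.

`length` follows `width` (4 B), `magic` (2 B), so it starts at offset 4 + 2 = 6 and occupies 8 bytes.
Bytes at offsets 6..13: 7F 40 C0 CF 34 33 00 13.
Little-endian stores the least-significant byte at the lowest address.
Reassemble most-significant byte first: 13 00 33 34 CF C0 40 7F → 0x13003334CFC0407F.

0x13003334CFC0407F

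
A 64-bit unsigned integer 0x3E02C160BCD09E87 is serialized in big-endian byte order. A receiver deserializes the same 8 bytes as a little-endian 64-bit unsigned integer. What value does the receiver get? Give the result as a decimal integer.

9772477748936245822

Stored big-endian, the bytes at ascending addresses are 3E 02 C1 60 BC D0 9E 87.
Read back as little-endian, the first byte is least significant, giving 0x879ED0BC60C1023E.
0x879ED0BC60C1023E = 9772477748936245822.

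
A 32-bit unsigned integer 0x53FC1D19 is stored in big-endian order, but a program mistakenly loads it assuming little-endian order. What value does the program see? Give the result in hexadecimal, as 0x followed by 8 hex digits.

0x191DFC53

Stored big-endian, the bytes at ascending addresses are 53 FC 1D 19.
Read back as little-endian, the first byte is least significant, giving 0x191DFC53.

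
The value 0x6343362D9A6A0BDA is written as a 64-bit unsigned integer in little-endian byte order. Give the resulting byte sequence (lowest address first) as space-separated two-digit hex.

Split into bytes (most-significant first): 63 43 36 2D 9A 6A 0B DA.
Little-endian stores the least-significant byte at the lowest address.
So at ascending addresses the bytes are DA 0B 6A 9A 2D 36 43 63.

DA 0B 6A 9A 2D 36 43 63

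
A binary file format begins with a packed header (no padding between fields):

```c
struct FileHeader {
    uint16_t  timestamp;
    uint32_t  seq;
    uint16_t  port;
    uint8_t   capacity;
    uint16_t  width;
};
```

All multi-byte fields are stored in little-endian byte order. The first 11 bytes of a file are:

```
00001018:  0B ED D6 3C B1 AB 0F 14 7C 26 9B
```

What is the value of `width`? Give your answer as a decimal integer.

39718

`width` follows `timestamp` (2 B), `seq` (4 B), `port` (2 B), `capacity` (1 B), so it starts at offset 2 + 4 + 2 + 1 = 9 and occupies 2 bytes.
Bytes at offsets 9..10: 26 9B.
In little-endian order the low byte comes first in memory.
Reassemble most-significant byte first: 9B 26 → 0x9B26.
0x9B26 = 39718.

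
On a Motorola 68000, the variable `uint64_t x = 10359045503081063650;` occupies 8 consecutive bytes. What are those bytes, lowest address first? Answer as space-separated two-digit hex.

10359045503081063650 in hexadecimal, padded to 64 bits, is 0x8FC2B9001F4124E2.
Split into bytes (most-significant first): 8F C2 B9 00 1F 41 24 E2.
In big-endian order the high byte comes first in memory.
So the memory order matches the most-significant-first order: 8F C2 B9 00 1F 41 24 E2.

8F C2 B9 00 1F 41 24 E2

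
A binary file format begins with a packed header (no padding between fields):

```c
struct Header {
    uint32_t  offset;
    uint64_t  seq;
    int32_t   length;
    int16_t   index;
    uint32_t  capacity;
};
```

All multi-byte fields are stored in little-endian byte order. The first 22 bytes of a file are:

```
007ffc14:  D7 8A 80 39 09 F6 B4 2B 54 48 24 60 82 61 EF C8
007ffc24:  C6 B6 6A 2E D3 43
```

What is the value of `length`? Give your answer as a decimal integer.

-923836030

`length` follows `offset` (4 B), `seq` (8 B), so it starts at offset 4 + 8 = 12 and occupies 4 bytes.
Bytes at offsets 12..15: 82 61 EF C8.
Little-endian stores the least-significant byte at the lowest address.
Reassemble most-significant byte first: C8 EF 61 82 → 0xC8EF6182.
Top bit is set, so as a signed 32-bit value this is 0xC8EF6182 − 2^32 = -923836030.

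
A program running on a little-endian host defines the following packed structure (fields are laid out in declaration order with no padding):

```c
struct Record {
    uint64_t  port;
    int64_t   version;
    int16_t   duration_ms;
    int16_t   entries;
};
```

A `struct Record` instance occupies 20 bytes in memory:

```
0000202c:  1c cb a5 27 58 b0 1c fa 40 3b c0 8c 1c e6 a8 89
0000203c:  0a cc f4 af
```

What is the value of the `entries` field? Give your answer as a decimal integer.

-20492

`entries` follows `port` (8 B), `version` (8 B), `duration_ms` (2 B), so it starts at offset 8 + 8 + 2 = 18 and occupies 2 bytes.
Bytes at offsets 18..19: F4 AF.
Little-endian stores the least-significant byte at the lowest address.
Reassemble most-significant byte first: AF F4 → 0xAFF4.
Top bit is set, so as a signed 16-bit value this is 0xAFF4 − 2^16 = -20492.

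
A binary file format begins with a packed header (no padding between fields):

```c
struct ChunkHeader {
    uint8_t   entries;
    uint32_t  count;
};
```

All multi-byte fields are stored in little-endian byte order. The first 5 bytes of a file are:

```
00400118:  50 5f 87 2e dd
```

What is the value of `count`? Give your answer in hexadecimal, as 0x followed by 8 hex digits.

`count` follows `entries` (1 byte), so it starts at byte offset 1 and occupies 4 bytes.
Bytes at offsets 1..4: 5F 87 2E DD.
Little-endian stores the least-significant byte at the lowest address.
Reassemble most-significant byte first: DD 2E 87 5F → 0xDD2E875F.

0xDD2E875F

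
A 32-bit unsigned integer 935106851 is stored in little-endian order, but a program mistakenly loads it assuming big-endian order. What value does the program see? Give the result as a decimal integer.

597277751

935106851 in 32-bit hexadecimal is 0x37BC9923.
Stored little-endian, the bytes at ascending addresses are 23 99 BC 37.
Read back as big-endian, the last byte is least significant, giving 0x2399BC37.
0x2399BC37 = 597277751.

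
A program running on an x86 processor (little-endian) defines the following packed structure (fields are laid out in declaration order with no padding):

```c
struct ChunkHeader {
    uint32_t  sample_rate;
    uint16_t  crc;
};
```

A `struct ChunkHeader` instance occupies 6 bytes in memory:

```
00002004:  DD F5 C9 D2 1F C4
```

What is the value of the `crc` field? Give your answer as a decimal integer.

50207

`crc` follows `sample_rate` (4 bytes), so it starts at byte offset 4 and occupies 2 bytes.
Bytes at offsets 4..5: 1F C4.
Little-endian: lowest address holds the least-significant byte.
Reassemble most-significant byte first: C4 1F → 0xC41F.
0xC41F = 50207.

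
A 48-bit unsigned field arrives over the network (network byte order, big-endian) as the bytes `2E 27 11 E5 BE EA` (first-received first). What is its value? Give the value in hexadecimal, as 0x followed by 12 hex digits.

Big-endian stores the most-significant byte at the lowest address.
The bytes are already most-significant first: 0x2E2711E5BEEA.

0x2E2711E5BEEA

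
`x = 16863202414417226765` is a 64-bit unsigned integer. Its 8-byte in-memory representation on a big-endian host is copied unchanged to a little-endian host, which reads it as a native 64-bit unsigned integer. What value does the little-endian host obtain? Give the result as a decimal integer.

949372448495699690

16863202414417226765 in 64-bit hexadecimal is 0xEA06214036D92C0D.
Stored big-endian, the bytes at ascending addresses are EA 06 21 40 36 D9 2C 0D.
Read back as little-endian, the first byte is least significant, giving 0x0D2CD936402106EA.
0x0D2CD936402106EA = 949372448495699690.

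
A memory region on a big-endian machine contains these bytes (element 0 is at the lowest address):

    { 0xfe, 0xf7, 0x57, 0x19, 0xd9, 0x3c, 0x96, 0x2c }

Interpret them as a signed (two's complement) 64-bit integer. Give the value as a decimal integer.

In big-endian order the high byte comes first in memory.
The bytes are already most-significant first: 0xFEF75719D93C962C.
Top bit is set, so as a signed 64-bit value this is 0xFEF75719D93C962C − 2^64 = -74495100297898452.

-74495100297898452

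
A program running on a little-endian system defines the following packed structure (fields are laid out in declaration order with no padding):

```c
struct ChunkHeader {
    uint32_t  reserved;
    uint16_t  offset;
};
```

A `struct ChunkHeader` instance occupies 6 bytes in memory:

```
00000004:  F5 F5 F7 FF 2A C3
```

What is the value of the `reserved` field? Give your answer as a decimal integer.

`reserved` is the first field, at byte offset 0, occupying 4 bytes.
Bytes at offsets 0..3: F5 F5 F7 FF.
Little-endian stores the least-significant byte at the lowest address.
Reassemble most-significant byte first: FF F7 F5 F5 → 0xFFF7F5F5.
0xFFF7F5F5 = 4294440437.

4294440437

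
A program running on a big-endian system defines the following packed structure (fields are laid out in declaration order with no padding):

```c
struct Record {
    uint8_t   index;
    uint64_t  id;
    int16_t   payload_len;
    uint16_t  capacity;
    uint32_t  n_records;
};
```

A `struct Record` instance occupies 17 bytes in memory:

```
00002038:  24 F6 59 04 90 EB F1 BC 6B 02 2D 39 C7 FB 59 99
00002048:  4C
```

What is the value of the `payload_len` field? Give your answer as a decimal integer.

557

`payload_len` follows `index` (1 B), `id` (8 B), so it starts at offset 1 + 8 = 9 and occupies 2 bytes.
Bytes at offsets 9..10: 02 2D.
Big-endian stores the most-significant byte at the lowest address.
The bytes are already most-significant first: 0x022D.
0x022D = 557.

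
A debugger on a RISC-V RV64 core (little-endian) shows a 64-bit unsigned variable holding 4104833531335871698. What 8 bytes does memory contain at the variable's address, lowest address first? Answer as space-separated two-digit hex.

D2 0C 63 31 59 4C F7 38

4104833531335871698 in hexadecimal, padded to 64 bits, is 0x38F74C5931630CD2.
Split into bytes (most-significant first): 38 F7 4C 59 31 63 0C D2.
Little-endian stores the least-significant byte at the lowest address.
So at ascending addresses the bytes are D2 0C 63 31 59 4C F7 38.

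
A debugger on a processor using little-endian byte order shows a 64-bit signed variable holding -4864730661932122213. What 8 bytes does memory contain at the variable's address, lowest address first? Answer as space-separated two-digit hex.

9B BF 95 C7 3C 01 7D BC

Two's complement of -4864730661932122213 in 64 bits: 4864730661932122213 = 0x4382FEC3386A4065; invert → 0xBC7D013CC795BF9A; add 1 → 0xBC7D013CC795BF9B.
Split into bytes (most-significant first): BC 7D 01 3C C7 95 BF 9B.
In little-endian order the low byte comes first in memory.
So at ascending addresses the bytes are 9B BF 95 C7 3C 01 7D BC.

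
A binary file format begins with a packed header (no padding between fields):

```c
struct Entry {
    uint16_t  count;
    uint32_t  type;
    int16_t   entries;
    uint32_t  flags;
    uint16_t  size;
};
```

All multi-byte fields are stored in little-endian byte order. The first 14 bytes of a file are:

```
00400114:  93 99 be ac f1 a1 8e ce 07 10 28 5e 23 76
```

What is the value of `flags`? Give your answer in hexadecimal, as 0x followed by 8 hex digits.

0x5E281007

`flags` follows `count` (2 B), `type` (4 B), `entries` (2 B), so it starts at offset 2 + 4 + 2 = 8 and occupies 4 bytes.
Bytes at offsets 8..11: 07 10 28 5E.
Little-endian: lowest address holds the least-significant byte.
Reassemble most-significant byte first: 5E 28 10 07 → 0x5E281007.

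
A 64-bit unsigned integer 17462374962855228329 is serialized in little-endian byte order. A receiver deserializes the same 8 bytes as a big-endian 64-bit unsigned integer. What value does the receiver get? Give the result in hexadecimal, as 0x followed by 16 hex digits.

17462374962855228329 in 64-bit hexadecimal is 0xF256D18253A933A9.
Stored little-endian, the bytes at ascending addresses are A9 33 A9 53 82 D1 56 F2.
Read back as big-endian, the last byte is least significant, giving 0xA933A95382D156F2.

0xA933A95382D156F2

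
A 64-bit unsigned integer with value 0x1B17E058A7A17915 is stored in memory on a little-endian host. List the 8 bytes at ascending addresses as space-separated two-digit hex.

Split into bytes (most-significant first): 1B 17 E0 58 A7 A1 79 15.
Little-endian: lowest address holds the least-significant byte.
So at ascending addresses the bytes are 15 79 A1 A7 58 E0 17 1B.

15 79 A1 A7 58 E0 17 1B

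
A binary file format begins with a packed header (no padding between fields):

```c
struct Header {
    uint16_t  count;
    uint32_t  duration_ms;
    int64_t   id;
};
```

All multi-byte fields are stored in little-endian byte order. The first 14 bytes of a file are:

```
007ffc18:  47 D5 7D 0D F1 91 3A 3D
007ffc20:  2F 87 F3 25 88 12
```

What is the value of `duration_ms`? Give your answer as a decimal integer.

2448493949

`duration_ms` follows `count` (2 bytes), so it starts at byte offset 2 and occupies 4 bytes.
Bytes at offsets 2..5: 7D 0D F1 91.
Little-endian: lowest address holds the least-significant byte.
Reassemble most-significant byte first: 91 F1 0D 7D → 0x91F10D7D.
0x91F10D7D = 2448493949.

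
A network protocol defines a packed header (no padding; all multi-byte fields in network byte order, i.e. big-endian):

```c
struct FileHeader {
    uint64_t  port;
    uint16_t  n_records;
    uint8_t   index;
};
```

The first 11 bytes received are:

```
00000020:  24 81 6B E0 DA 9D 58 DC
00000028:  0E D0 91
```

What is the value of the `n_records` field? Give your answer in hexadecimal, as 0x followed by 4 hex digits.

`n_records` follows `port` (8 bytes), so it starts at byte offset 8 and occupies 2 bytes.
Bytes at offsets 8..9: 0E D0.
Big-endian: lowest address holds the most-significant byte.
The bytes are already most-significant first: 0x0ED0.

0x0ED0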